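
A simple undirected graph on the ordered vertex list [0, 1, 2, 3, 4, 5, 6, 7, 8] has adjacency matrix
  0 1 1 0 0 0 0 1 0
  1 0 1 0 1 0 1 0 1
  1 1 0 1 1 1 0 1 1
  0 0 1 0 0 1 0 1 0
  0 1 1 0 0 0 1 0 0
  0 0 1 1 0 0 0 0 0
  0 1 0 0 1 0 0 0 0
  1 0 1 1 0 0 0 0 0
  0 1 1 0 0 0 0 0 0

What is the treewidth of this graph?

2

A width-2 tree decomposition is:
Bags: B1 = {0, 1, 2}  B2 = {0, 2, 7}  B3 = {1, 2, 4}  B4 = {2, 3, 7}  B5 = {2, 3, 5}  B6 = {1, 2, 8}  B7 = {1, 4, 6}
Tree: B1–B2, B1–B3, B2–B4, B4–B5, B3–B6, B3–B7
The largest bag has 3 vertices, giving width 2; this decomposition certifies tw(G) ≤ 2. Conversely, {0, 1, 2} is a clique of size 3, and the vertices of any clique must share a bag in every tree decomposition; so some bag has ≥ 3 vertices and tw(G) ≥ 2. The upper and lower bounds meet at 2, so that is the treewidth.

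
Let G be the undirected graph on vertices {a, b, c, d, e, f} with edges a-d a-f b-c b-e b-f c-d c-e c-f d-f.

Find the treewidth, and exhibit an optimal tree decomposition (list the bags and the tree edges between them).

Treewidth 2.
Bags: B1 = {c, d, f}  B2 = {a, d, f}  B3 = {b, c, f}  B4 = {b, c, e}
Tree: B1–B2, B1–B3, B3–B4

Each bag holds 3 vertices, so the decomposition has width 2, which upper-bounds the treewidth. For the lower bound, the 3 vertices {b, c, e} are pairwise adjacent, and any tree decomposition puts a clique entirely inside one bag — forcing width ≥ 2. The upper and lower bounds meet at 2, so that is the treewidth.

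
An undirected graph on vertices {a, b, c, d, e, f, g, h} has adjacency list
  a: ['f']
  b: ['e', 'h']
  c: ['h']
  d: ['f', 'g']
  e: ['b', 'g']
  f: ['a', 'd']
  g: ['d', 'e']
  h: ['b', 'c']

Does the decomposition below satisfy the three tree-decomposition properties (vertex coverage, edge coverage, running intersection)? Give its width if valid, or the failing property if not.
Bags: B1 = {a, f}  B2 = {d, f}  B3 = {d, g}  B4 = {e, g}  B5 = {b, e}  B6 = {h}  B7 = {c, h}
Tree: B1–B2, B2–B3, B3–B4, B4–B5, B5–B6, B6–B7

No — edge (b,h) lies in no bag.

A tree decomposition must satisfy three properties: every vertex lies in some bag; for every edge, both endpoints lie together in some bag; and for every vertex, the bags containing it form a connected subtree. Here edge (b,h) lies in no bag, so the decomposition is invalid.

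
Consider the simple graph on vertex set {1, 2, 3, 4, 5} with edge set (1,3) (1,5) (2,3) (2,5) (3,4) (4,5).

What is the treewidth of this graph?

2

A width-2 tree decomposition is:
Bags: B1 = {3, 4, 5}  B2 = {1, 3, 5}  B3 = {2, 3, 5}
Tree: B1–B2, B2–B3
The largest bag has 3 vertices, giving width 2; this decomposition certifies tw(G) ≤ 2. For the lower bound, G contains the cycle 4–3–1–5–4, so G is not a forest; only forests have treewidth ≤ 1, hence tw(G) ≥ 2. Hence tw(G) = 2 exactly.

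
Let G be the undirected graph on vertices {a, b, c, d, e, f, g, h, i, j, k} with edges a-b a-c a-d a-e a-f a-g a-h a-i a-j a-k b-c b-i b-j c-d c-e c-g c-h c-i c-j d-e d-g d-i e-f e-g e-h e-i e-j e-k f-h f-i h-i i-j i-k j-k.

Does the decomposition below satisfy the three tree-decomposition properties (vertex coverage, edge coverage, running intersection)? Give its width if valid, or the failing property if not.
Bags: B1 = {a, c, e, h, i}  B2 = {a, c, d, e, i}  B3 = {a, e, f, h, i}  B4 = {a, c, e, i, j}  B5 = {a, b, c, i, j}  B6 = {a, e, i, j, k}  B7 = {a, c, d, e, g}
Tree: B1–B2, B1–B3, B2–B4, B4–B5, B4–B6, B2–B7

Checking the three conditions: (i) the bags cover all of {a, b, c, d, e, f, g, h, i, j, k}; (ii) for each edge, some bag contains both endpoints; (iii) the bags containing any fixed vertex form a subtree. All hold, so the decomposition is valid with width 5 − 1 = 4.

Yes; width 4.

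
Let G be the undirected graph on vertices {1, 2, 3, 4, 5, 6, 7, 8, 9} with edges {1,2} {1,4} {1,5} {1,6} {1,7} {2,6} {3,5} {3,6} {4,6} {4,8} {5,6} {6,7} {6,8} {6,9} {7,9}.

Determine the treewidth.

A width-2 tree decomposition is:
Bags: B1 = {1, 5, 6}  B2 = {1, 2, 6}  B3 = {1, 6, 7}  B4 = {1, 4, 6}  B5 = {6, 7, 9}  B6 = {4, 6, 8}  B7 = {3, 5, 6}
Tree: B1–B2, B2–B3, B1–B4, B3–B5, B4–B6, B1–B7
Each bag holds 3 vertices, so the decomposition has width 2, which upper-bounds the treewidth. Conversely, {4, 6, 8} is a clique of size 3, and the vertices of any clique must share a bag in every tree decomposition; so some bag has ≥ 3 vertices and tw(G) ≥ 2. Hence tw(G) = 2 exactly.

2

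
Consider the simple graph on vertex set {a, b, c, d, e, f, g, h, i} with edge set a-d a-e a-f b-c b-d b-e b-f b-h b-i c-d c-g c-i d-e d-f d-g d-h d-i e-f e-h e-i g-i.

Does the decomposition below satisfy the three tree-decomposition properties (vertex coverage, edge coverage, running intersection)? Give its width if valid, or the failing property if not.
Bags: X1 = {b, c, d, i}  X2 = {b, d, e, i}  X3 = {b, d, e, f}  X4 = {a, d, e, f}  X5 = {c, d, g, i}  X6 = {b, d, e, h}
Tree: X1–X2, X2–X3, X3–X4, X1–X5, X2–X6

Yes; width 3.

Every vertex of G appears in some bag (union = {a, b, c, d, e, f, g, h, i}); every edge is covered by a bag; and for each vertex v the set of bags containing v is connected in the bag tree. The decomposition is therefore valid. The largest bag has 4 vertices, so the width is 3.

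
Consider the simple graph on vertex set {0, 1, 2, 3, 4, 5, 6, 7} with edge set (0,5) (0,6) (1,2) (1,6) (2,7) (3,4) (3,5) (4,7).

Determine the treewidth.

A width-2 tree decomposition is:
Bags: B1 = {2, 4, 7}  B2 = {2, 3, 4}  B3 = {2, 3, 5}  B4 = {0, 2, 5}  B5 = {0, 2, 6}  B6 = {1, 2, 6}
Tree: B1–B2, B2–B3, B3–B4, B4–B5, B5–B6
Every bag has size at most 3, so the width is 3 − 1 = 2 and tw(G) ≤ 2. For the lower bound, G contains the cycle 2–7–4–3–5–0–6–1–2, so G is not a forest; only forests have treewidth ≤ 1, hence tw(G) ≥ 2. Therefore the treewidth is 2.

2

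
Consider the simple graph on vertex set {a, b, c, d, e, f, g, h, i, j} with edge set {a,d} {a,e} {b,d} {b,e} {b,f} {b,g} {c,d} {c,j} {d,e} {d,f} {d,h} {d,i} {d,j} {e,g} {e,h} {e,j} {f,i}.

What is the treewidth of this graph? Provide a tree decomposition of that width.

Each bag holds 3 vertices, so the decomposition has width 2, which upper-bounds the treewidth. Conversely, {d, e, j} is a clique of size 3, and the vertices of any clique must share a bag in every tree decomposition; so some bag has ≥ 3 vertices and tw(G) ≥ 2. Combining the bounds, tw(G) = 2.

Treewidth 2.
One optimal decomposition is:
Bags: B1 = {a, d, e}  B2 = {b, d, e}  B3 = {d, e, j}  B4 = {b, e, g}  B5 = {d, e, h}  B6 = {c, d, j}  B7 = {b, d, f}  B8 = {d, f, i}
Tree: B1–B2, B1–B3, B2–B4, B3–B5, B3–B6, B2–B7, B7–B8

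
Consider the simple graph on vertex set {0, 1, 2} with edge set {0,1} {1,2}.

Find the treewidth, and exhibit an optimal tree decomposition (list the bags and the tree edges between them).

The largest bag has 2 vertices, giving width 1; this decomposition certifies tw(G) ≤ 1. G has an edge, so its treewidth is at least 1. Therefore the treewidth is 1.

Treewidth 1.
Bags: B1 = {1, 2}  B2 = {0, 1}
Tree: B1–B2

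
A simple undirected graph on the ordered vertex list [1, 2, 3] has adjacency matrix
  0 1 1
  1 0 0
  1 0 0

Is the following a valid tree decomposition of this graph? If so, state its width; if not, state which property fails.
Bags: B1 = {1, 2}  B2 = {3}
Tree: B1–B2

No — edge (1,3) lies in no bag.

A tree decomposition must satisfy three properties: every vertex lies in some bag; for every edge, both endpoints lie together in some bag; and for every vertex, the bags containing it form a connected subtree. Here edge (1,3) lies in no bag, so the decomposition is invalid.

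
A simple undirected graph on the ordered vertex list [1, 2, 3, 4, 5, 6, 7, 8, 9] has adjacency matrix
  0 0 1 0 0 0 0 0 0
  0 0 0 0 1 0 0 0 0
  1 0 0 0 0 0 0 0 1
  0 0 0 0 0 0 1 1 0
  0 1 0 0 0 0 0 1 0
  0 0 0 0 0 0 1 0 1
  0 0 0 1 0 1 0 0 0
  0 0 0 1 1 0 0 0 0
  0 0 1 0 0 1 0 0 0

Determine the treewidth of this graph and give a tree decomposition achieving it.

Every bag has size at most 2, so the width is 2 − 1 = 1 and tw(G) ≤ 1. Since G has at least one edge (e.g. 1–3), it is not an edgeless graph, so tw(G) ≥ 1. Combining the bounds, tw(G) = 1.

Treewidth 1.
One optimal decomposition is:
Bags: B1 = {1, 3}  B2 = {3, 9}  B3 = {6, 9}  B4 = {6, 7}  B5 = {4, 7}  B6 = {4, 8}  B7 = {5, 8}  B8 = {2, 5}
Tree: B1–B2, B2–B3, B3–B4, B4–B5, B5–B6, B6–B7, B7–B8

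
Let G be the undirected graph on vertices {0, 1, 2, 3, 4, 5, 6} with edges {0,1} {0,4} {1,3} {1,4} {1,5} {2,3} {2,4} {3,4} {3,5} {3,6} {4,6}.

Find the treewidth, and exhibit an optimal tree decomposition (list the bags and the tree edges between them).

Every bag has size at most 3, so the width is 3 − 1 = 2 and tw(G) ≤ 2. Conversely, {0, 1, 4} is a clique of size 3, and the vertices of any clique must share a bag in every tree decomposition; so some bag has ≥ 3 vertices and tw(G) ≥ 2. Therefore the treewidth is 2.

Treewidth 2.
Bags: B1 = {2, 3, 4}  B2 = {1, 3, 4}  B3 = {0, 1, 4}  B4 = {1, 3, 5}  B5 = {3, 4, 6}
Tree: B1–B2, B2–B3, B2–B4, B1–B5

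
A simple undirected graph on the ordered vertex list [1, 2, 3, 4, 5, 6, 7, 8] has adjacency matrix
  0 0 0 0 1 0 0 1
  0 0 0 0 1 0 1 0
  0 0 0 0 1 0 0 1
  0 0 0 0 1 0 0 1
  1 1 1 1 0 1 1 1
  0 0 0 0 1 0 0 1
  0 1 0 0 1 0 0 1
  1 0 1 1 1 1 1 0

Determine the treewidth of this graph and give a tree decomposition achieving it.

Treewidth 2.
One such decomposition:
Bags: B1 = {5, 7, 8}  B2 = {1, 5, 8}  B3 = {5, 6, 8}  B4 = {3, 5, 8}  B5 = {4, 5, 8}  B6 = {2, 5, 7}
Tree: B1–B2, B1–B3, B1–B4, B2–B5, B1–B6

Every bag has size at most 3, so the width is 3 − 1 = 2 and tw(G) ≤ 2. Conversely, {1, 5, 8} is a clique of size 3, and the vertices of any clique must share a bag in every tree decomposition; so some bag has ≥ 3 vertices and tw(G) ≥ 2. Hence tw(G) = 2 exactly.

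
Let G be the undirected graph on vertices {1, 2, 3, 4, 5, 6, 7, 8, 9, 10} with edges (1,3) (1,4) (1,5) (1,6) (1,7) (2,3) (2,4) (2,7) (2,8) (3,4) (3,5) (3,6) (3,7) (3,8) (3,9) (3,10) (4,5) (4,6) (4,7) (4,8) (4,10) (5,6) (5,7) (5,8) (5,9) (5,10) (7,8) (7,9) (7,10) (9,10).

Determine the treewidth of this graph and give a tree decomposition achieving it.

The largest bag has 5 vertices, giving width 4; this decomposition certifies tw(G) ≤ 4. Conversely, {3, 5, 7, 9, 10} is a clique of size 5, and the vertices of any clique must share a bag in every tree decomposition; so some bag has ≥ 5 vertices and tw(G) ≥ 4. The upper and lower bounds meet at 4, so that is the treewidth.

Treewidth 4.
One such decomposition:
Bags: B1 = {3, 4, 5, 7, 10}  B2 = {3, 5, 7, 9, 10}  B3 = {1, 3, 4, 5, 7}  B4 = {3, 4, 5, 7, 8}  B5 = {1, 3, 4, 5, 6}  B6 = {2, 3, 4, 7, 8}
Tree: B1–B2, B1–B3, B3–B4, B3–B5, B4–B6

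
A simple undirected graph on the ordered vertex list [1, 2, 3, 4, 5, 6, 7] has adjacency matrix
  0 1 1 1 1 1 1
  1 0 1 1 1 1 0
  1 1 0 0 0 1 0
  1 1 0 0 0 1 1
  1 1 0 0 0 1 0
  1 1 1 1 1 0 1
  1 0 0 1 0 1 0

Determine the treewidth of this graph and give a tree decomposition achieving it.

The largest bag has 4 vertices, giving width 3; this decomposition certifies tw(G) ≤ 3. On the other hand G contains the 4-clique {1, 2, 3, 6}. A clique must lie in a single bag of any decomposition, so no decomposition can have width below 3. Therefore the treewidth is 3.

Treewidth 3.
One such decomposition:
Bags: B1 = {1, 2, 4, 6}  B2 = {1, 2, 3, 6}  B3 = {1, 2, 5, 6}  B4 = {1, 4, 6, 7}
Tree: B1–B2, B2–B3, B1–B4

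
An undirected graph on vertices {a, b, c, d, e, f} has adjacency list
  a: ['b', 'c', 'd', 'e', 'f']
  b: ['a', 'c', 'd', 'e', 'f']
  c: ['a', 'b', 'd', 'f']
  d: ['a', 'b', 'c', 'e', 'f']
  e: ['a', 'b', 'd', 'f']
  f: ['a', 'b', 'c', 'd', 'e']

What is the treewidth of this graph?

4

A width-4 tree decomposition is:
Bags: B1 = {a, b, d, e, f}  B2 = {a, b, c, d, f}
Tree: B1–B2
Each bag holds 5 vertices, so the decomposition has width 4, which upper-bounds the treewidth. On the other hand G contains the 5-clique {a, b, d, e, f}. A clique must lie in a single bag of any decomposition, so no decomposition can have width below 4. Therefore the treewidth is 4.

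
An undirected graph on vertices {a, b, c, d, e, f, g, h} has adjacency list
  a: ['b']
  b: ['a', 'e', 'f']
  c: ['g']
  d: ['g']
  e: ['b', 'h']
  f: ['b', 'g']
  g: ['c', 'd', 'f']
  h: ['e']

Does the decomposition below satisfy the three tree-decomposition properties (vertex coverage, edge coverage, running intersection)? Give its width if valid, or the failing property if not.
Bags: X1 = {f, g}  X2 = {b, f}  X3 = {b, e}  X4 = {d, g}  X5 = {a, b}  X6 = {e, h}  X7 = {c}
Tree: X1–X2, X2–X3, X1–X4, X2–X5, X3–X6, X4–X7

A tree decomposition must satisfy three properties: every vertex lies in some bag; for every edge, both endpoints lie together in some bag; and for every vertex, the bags containing it form a connected subtree. Here edge (g,c) lies in no bag, so the decomposition is invalid.

No — edge (g,c) lies in no bag.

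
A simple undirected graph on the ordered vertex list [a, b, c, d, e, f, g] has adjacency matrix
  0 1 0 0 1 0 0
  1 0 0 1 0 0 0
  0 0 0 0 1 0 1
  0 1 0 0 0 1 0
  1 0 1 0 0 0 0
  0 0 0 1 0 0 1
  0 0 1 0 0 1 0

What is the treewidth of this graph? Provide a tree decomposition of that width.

The largest bag has 3 vertices, giving width 2; this decomposition certifies tw(G) ≤ 2. Since e–c–g–f–d–b–a–e is a cycle in G, G is not acyclic. Forests are exactly the graphs of treewidth ≤ 1, so tw(G) ≥ 2. The upper and lower bounds meet at 2, so that is the treewidth.

Treewidth 2.
Bags: B1 = {c, e, g}  B2 = {e, f, g}  B3 = {d, e, f}  B4 = {b, d, e}  B5 = {a, b, e}
Tree: B1–B2, B2–B3, B3–B4, B4–B5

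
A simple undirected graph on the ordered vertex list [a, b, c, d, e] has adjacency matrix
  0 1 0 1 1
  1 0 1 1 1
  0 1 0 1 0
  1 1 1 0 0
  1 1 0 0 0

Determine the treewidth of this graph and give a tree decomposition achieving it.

Treewidth 2.
One optimal decomposition is:
Bags: B1 = {a, b, e}  B2 = {a, b, d}  B3 = {b, c, d}
Tree: B1–B2, B2–B3

Every bag has size at most 3, so the width is 3 − 1 = 2 and tw(G) ≤ 2. Conversely, {b, c, d} is a clique of size 3, and the vertices of any clique must share a bag in every tree decomposition; so some bag has ≥ 3 vertices and tw(G) ≥ 2. Hence tw(G) = 2 exactly.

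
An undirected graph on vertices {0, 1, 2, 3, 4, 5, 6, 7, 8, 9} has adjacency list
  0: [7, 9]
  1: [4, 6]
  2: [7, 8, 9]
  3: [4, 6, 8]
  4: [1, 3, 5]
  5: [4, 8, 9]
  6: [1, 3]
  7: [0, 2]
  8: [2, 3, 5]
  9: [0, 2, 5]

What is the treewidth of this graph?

2

A width-2 tree decomposition is:
Bags: B1 = {0, 2, 7}  B2 = {0, 2, 9}  B3 = {2, 8, 9}  B4 = {5, 8, 9}  B5 = {3, 5, 8}  B6 = {3, 4, 5}  B7 = {3, 4, 6}  B8 = {1, 4, 6}
Tree: B1–B2, B2–B3, B3–B4, B4–B5, B5–B6, B6–B7, B7–B8
Every bag has size at most 3, so the width is 3 − 1 = 2 and tw(G) ≤ 2. The edges 7–0–9–2–7 form a cycle, so G is not a tree and its treewidth is at least 2. The upper and lower bounds meet at 2, so that is the treewidth.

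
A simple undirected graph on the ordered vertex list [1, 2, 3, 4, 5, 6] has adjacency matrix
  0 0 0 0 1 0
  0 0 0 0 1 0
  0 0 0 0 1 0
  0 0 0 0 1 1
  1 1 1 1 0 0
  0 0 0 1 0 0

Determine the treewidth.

1

A width-1 tree decomposition is:
Bags: B1 = {4, 5}  B2 = {1, 5}  B3 = {3, 5}  B4 = {4, 6}  B5 = {2, 5}
Tree: B1–B2, B2–B3, B1–B4, B2–B5
Every bag has size at most 2, so the width is 2 − 1 = 1 and tw(G) ≤ 1. Since G has at least one edge (e.g. 5–4), it is not an edgeless graph, so tw(G) ≥ 1. Combining the bounds, tw(G) = 1.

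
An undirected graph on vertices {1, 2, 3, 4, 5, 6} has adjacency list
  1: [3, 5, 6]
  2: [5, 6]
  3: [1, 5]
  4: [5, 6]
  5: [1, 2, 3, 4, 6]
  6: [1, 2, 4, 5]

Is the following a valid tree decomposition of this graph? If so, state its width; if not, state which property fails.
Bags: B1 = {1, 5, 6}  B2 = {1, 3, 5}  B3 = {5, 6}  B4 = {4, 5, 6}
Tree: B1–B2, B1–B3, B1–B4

A tree decomposition must satisfy three properties: every vertex lies in some bag; for every edge, both endpoints lie together in some bag; and for every vertex, the bags containing it form a connected subtree. Here vertex 2 appears in no bag, so the decomposition is invalid.

No — vertex 2 appears in no bag.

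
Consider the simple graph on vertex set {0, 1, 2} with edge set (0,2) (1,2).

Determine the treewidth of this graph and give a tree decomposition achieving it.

Treewidth 1.
One such decomposition:
Bags: B1 = {0, 2}  B2 = {1, 2}
Tree: B1–B2

The largest bag has 2 vertices, giving width 1; this decomposition certifies tw(G) ≤ 1. Any graph with an edge has treewidth ≥ 1, and G has the edge 2–0. The upper and lower bounds meet at 1, so that is the treewidth.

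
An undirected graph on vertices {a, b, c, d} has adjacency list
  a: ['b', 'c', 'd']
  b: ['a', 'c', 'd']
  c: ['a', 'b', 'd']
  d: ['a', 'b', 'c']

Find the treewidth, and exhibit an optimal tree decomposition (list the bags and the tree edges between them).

Treewidth 3.
One such decomposition:
Bags: B1 = {a, b, c, d}
Tree: (single bag)

With just one bag of size 4, the width is 4 − 1 = 3, so tw(G) ≤ 3. For the lower bound, the 4 vertices {a, b, c, d} are pairwise adjacent, and any tree decomposition puts a clique entirely inside one bag — forcing width ≥ 3. Combining the bounds, tw(G) = 3.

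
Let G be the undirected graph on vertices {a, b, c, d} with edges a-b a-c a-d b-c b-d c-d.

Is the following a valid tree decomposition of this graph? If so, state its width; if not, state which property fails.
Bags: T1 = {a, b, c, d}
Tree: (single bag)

Checking the three conditions: (i) the bags cover all of {a, b, c, d}; (ii) for each edge, some bag contains both endpoints; (iii) the bags containing any fixed vertex form a subtree. All hold, so the decomposition is valid with width 4 − 1 = 3.

Yes; width 3.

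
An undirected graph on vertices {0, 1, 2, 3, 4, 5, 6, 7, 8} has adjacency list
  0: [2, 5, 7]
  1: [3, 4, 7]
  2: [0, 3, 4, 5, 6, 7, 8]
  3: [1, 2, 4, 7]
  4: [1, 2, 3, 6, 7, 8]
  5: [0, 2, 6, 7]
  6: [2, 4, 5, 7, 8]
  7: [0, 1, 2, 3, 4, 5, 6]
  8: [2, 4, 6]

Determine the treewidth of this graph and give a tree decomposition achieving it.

Treewidth 3.
Bags: B1 = {2, 4, 6, 8}  B2 = {2, 4, 6, 7}  B3 = {2, 3, 4, 7}  B4 = {1, 3, 4, 7}  B5 = {2, 5, 6, 7}  B6 = {0, 2, 5, 7}
Tree: B1–B2, B2–B3, B3–B4, B2–B5, B5–B6

Every bag has size at most 4, so the width is 4 − 1 = 3 and tw(G) ≤ 3. Conversely, {1, 3, 4, 7} is a clique of size 4, and the vertices of any clique must share a bag in every tree decomposition; so some bag has ≥ 4 vertices and tw(G) ≥ 3. Hence tw(G) = 3 exactly.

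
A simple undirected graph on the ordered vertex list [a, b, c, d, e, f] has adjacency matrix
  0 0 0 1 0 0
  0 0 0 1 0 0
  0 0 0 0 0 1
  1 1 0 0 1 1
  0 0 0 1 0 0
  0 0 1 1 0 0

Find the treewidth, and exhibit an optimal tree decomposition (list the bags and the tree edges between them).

Each bag holds 2 vertices, so the decomposition has width 1, which upper-bounds the treewidth. Since G has at least one edge (e.g. a–d), it is not an edgeless graph, so tw(G) ≥ 1. Hence tw(G) = 1 exactly.

Treewidth 1.
Bags: B1 = {a, d}  B2 = {d, e}  B3 = {d, f}  B4 = {c, f}  B5 = {b, d}
Tree: B1–B2, B2–B3, B3–B4, B3–B5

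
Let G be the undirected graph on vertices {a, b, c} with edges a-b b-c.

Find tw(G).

A width-1 tree decomposition is:
Bags: B1 = {b, c}  B2 = {a, b}
Tree: B1–B2
Every bag has size at most 2, so the width is 2 − 1 = 1 and tw(G) ≤ 1. Since G has at least one edge (e.g. b–c), it is not an edgeless graph, so tw(G) ≥ 1. Hence tw(G) = 1 exactly.

1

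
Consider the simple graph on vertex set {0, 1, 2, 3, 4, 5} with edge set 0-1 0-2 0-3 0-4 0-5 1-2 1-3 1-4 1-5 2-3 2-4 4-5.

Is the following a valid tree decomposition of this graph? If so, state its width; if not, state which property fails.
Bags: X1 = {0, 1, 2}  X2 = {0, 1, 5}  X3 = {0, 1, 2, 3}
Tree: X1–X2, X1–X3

No — vertex 4 appears in no bag.

A tree decomposition must satisfy three properties: every vertex lies in some bag; for every edge, both endpoints lie together in some bag; and for every vertex, the bags containing it form a connected subtree. Here vertex 4 appears in no bag, so the decomposition is invalid.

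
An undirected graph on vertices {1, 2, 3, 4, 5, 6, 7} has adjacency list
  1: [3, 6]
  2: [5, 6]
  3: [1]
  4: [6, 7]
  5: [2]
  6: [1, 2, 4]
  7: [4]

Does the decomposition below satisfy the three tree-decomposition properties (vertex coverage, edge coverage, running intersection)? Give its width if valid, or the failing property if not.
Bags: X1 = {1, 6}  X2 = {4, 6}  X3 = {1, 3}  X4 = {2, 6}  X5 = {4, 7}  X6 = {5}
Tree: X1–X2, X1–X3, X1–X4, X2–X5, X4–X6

No — edge (2,5) lies in no bag.

A tree decomposition must satisfy three properties: every vertex lies in some bag; for every edge, both endpoints lie together in some bag; and for every vertex, the bags containing it form a connected subtree. Here edge (2,5) lies in no bag, so the decomposition is invalid.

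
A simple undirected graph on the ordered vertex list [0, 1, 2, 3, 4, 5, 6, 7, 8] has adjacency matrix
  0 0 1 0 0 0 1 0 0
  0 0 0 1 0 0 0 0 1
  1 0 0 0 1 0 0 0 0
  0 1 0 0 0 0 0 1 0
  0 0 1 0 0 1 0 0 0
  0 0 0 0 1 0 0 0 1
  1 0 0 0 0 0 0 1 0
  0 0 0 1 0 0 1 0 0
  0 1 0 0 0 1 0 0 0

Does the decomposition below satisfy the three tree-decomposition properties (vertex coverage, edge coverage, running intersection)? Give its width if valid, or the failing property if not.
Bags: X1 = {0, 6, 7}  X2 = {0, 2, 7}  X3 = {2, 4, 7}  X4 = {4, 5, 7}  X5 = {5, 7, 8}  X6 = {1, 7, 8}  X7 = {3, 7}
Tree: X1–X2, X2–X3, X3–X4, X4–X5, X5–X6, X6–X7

A tree decomposition must satisfy three properties: every vertex lies in some bag; for every edge, both endpoints lie together in some bag; and for every vertex, the bags containing it form a connected subtree. Here edge (1,3) lies in no bag, so the decomposition is invalid.

No — edge (1,3) lies in no bag.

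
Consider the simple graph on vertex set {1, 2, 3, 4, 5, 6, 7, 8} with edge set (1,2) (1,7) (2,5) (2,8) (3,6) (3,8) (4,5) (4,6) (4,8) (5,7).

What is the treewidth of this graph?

2

A width-2 tree decomposition is:
Bags: B1 = {3, 6, 8}  B2 = {4, 6, 8}  B3 = {2, 4, 8}  B4 = {2, 4, 5}  B5 = {1, 2, 5}  B6 = {1, 5, 7}
Tree: B1–B2, B2–B3, B3–B4, B4–B5, B5–B6
Every bag has size at most 3, so the width is 3 − 1 = 2 and tw(G) ≤ 2. Since 3–6–4–8–3 is a cycle in G, G is not acyclic. Forests are exactly the graphs of treewidth ≤ 1, so tw(G) ≥ 2. Hence tw(G) = 2 exactly.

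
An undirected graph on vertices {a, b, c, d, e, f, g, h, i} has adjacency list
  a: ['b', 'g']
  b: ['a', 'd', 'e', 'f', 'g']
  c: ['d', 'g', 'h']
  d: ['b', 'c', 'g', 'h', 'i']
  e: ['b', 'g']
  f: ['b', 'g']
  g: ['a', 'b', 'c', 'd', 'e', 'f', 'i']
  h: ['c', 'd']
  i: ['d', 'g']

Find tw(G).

A width-2 tree decomposition is:
Bags: B1 = {b, d, g}  B2 = {b, f, g}  B3 = {c, d, g}  B4 = {c, d, h}  B5 = {d, g, i}  B6 = {b, e, g}  B7 = {a, b, g}
Tree: B1–B2, B1–B3, B3–B4, B1–B5, B2–B6, B6–B7
Every bag has size at most 3, so the width is 3 − 1 = 2 and tw(G) ≤ 2. On the other hand G contains the 3-clique {c, d, g}. A clique must lie in a single bag of any decomposition, so no decomposition can have width below 2. Hence tw(G) = 2 exactly.

2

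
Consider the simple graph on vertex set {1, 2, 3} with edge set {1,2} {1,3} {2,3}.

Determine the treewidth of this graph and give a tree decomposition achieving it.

Treewidth 2.
One optimal decomposition is:
Bags: B1 = {1, 2, 3}
Tree: (single bag)

A single bag containing all 3 vertices is trivially a valid decomposition of width 2. On the other hand G contains the 3-clique {1, 2, 3}. A clique must lie in a single bag of any decomposition, so no decomposition can have width below 2. Therefore the treewidth is 2.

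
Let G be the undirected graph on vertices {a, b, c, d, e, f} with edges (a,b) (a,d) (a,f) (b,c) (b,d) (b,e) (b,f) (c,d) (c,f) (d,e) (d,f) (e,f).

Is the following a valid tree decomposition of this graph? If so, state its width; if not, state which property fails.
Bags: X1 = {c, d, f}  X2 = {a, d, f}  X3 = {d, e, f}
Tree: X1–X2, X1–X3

No — vertex b appears in no bag.

A tree decomposition must satisfy three properties: every vertex lies in some bag; for every edge, both endpoints lie together in some bag; and for every vertex, the bags containing it form a connected subtree. Here vertex b appears in no bag, so the decomposition is invalid.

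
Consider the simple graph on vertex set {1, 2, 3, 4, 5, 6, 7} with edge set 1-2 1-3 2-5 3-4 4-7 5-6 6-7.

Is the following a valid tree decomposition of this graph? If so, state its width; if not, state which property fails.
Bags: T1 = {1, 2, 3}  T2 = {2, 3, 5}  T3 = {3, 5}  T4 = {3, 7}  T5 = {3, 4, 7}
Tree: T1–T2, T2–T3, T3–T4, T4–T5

No — vertex 6 appears in no bag.

A tree decomposition must satisfy three properties: every vertex lies in some bag; for every edge, both endpoints lie together in some bag; and for every vertex, the bags containing it form a connected subtree. Here vertex 6 appears in no bag, so the decomposition is invalid.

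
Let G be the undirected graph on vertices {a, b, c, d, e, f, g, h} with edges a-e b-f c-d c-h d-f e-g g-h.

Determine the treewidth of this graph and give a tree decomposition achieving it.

Treewidth 1.
One optimal decomposition is:
Bags: B1 = {a, e}  B2 = {e, g}  B3 = {g, h}  B4 = {c, h}  B5 = {c, d}  B6 = {d, f}  B7 = {b, f}
Tree: B1–B2, B2–B3, B3–B4, B4–B5, B5–B6, B6–B7

Each bag holds 2 vertices, so the decomposition has width 1, which upper-bounds the treewidth. Any graph with an edge has treewidth ≥ 1, and G has the edge a–e. Hence tw(G) = 1 exactly.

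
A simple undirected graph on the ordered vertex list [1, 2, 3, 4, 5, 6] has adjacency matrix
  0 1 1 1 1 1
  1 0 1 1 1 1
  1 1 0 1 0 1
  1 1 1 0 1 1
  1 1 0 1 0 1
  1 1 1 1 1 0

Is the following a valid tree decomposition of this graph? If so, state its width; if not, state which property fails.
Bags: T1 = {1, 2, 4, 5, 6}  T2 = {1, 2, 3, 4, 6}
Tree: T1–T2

Yes; width 4.

Every vertex of G appears in some bag (union = {1, 2, 3, 4, 5, 6}); every edge is covered by a bag; and for each vertex v the set of bags containing v is connected in the bag tree. The decomposition is therefore valid. The largest bag has 5 vertices, so the width is 4.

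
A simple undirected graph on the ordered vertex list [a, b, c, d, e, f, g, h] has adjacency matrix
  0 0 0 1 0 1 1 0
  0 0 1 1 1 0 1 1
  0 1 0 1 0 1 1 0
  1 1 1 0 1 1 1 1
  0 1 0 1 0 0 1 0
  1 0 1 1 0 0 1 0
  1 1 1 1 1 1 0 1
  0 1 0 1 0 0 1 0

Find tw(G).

3

A width-3 tree decomposition is:
Bags: B1 = {b, c, d, g}  B2 = {b, d, e, g}  B3 = {c, d, f, g}  B4 = {a, d, f, g}  B5 = {b, d, g, h}
Tree: B1–B2, B1–B3, B3–B4, B2–B5
Every bag has size at most 4, so the width is 4 − 1 = 3 and tw(G) ≤ 3. On the other hand G contains the 4-clique {a, d, f, g}. A clique must lie in a single bag of any decomposition, so no decomposition can have width below 3. Combining the bounds, tw(G) = 3.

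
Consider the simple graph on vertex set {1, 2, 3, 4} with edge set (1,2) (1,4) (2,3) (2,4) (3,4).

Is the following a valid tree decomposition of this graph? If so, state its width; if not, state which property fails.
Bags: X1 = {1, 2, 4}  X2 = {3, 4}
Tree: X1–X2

A tree decomposition must satisfy three properties: every vertex lies in some bag; for every edge, both endpoints lie together in some bag; and for every vertex, the bags containing it form a connected subtree. Here edge (2,3) lies in no bag, so the decomposition is invalid.

No — edge (2,3) lies in no bag.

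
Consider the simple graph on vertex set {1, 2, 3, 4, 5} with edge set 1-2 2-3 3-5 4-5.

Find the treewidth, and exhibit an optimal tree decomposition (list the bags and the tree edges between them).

Each bag holds 2 vertices, so the decomposition has width 1, which upper-bounds the treewidth. Since G has at least one edge (e.g. 1–2), it is not an edgeless graph, so tw(G) ≥ 1. Therefore the treewidth is 1.

Treewidth 1.
Bags: B1 = {1, 2}  B2 = {2, 3}  B3 = {3, 5}  B4 = {4, 5}
Tree: B1–B2, B2–B3, B3–B4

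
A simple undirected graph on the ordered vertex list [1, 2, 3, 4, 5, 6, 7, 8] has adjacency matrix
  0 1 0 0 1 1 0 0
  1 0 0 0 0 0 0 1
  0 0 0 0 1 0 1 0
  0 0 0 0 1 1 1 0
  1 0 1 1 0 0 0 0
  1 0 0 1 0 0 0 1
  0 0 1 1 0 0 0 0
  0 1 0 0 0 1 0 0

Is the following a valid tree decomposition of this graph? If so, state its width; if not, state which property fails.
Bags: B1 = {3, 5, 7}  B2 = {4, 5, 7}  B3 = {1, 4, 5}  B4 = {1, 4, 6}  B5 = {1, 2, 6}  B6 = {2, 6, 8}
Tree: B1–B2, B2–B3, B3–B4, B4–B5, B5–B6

Vertex coverage: the bags together contain {1, 2, 3, 4, 5, 6, 7, 8}, the full vertex set. Edge coverage: each edge of G has both endpoints in at least one bag. Running intersection: for every vertex, the bags containing it form a connected subtree. All three properties hold, so this is a valid tree decomposition of width max|bag| − 1 = 2, and hence tw(G) ≤ 2.

Yes; width 2.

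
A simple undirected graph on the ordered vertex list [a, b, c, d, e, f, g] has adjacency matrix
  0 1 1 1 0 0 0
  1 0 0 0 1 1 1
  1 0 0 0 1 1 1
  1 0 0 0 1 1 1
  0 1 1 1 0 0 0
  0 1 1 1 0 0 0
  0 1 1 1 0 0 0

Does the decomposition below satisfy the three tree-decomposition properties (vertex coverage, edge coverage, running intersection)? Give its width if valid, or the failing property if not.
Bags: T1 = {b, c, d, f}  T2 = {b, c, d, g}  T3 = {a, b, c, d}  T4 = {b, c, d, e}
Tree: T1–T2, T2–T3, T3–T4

Vertex coverage: the bags together contain {a, b, c, d, e, f, g}, the full vertex set. Edge coverage: each edge of G has both endpoints in at least one bag. Running intersection: for every vertex, the bags containing it form a connected subtree. All three properties hold, so this is a valid tree decomposition of width max|bag| − 1 = 3, and hence tw(G) ≤ 3.

Yes; width 3.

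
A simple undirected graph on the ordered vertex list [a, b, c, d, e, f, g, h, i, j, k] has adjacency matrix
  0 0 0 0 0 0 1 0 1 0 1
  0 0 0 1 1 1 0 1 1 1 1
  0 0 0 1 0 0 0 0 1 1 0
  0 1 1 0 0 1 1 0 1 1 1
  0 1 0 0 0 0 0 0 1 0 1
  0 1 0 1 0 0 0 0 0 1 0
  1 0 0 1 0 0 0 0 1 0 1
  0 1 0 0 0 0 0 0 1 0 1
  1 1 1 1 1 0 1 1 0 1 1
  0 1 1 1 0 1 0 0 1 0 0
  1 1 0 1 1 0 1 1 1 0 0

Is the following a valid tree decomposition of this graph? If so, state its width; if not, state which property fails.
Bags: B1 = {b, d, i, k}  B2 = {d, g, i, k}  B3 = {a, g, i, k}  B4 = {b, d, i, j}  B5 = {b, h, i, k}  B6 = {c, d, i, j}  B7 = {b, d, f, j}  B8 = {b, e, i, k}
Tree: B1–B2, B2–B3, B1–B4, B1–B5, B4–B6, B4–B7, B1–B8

Yes; width 3.

Checking the three conditions: (i) the bags cover all of {a, b, c, d, e, f, g, h, i, j, k}; (ii) for each edge, some bag contains both endpoints; (iii) the bags containing any fixed vertex form a subtree. All hold, so the decomposition is valid with width 4 − 1 = 3.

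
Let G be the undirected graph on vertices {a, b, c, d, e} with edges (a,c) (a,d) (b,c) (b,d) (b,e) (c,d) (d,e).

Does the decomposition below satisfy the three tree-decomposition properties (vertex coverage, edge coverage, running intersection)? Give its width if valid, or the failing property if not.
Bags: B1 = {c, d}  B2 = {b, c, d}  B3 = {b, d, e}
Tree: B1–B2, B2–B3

A tree decomposition must satisfy three properties: every vertex lies in some bag; for every edge, both endpoints lie together in some bag; and for every vertex, the bags containing it form a connected subtree. Here vertex a appears in no bag, so the decomposition is invalid.

No — vertex a appears in no bag.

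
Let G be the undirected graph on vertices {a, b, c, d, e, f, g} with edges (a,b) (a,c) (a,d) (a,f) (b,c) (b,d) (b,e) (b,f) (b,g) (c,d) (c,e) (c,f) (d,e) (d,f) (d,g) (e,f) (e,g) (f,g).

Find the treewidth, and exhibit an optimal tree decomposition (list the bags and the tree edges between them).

Each bag holds 5 vertices, so the decomposition has width 4, which upper-bounds the treewidth. For the lower bound, the 5 vertices {b, d, e, f, g} are pairwise adjacent, and any tree decomposition puts a clique entirely inside one bag — forcing width ≥ 4. Hence tw(G) = 4 exactly.

Treewidth 4.
One optimal decomposition is:
Bags: B1 = {b, c, d, e, f}  B2 = {a, b, c, d, f}  B3 = {b, d, e, f, g}
Tree: B1–B2, B1–B3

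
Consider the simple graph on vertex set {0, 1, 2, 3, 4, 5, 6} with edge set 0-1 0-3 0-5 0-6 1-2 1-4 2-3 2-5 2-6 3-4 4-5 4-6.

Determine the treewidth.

3

A width-3 tree decomposition is:
Bags: B1 = {0, 2, 4, 5}  B2 = {0, 1, 2, 4}  B3 = {0, 2, 3, 4}  B4 = {0, 2, 4, 6}
Tree: B1–B2, B2–B3, B3–B4
Each bag holds 4 vertices, so the decomposition has width 3, which upper-bounds the treewidth. For the lower bound: the 4 vertex sets {0,5}, {1,2}, {4}, {3} are disjoint, each induces a connected subgraph, and every pair is joined by at least one edge of G. Contracting each set to a single vertex therefore yields K_{4} as a minor, and since treewidth is minor-monotone, tw(G) ≥ tw(K_{4}) = 3. Therefore the treewidth is 3.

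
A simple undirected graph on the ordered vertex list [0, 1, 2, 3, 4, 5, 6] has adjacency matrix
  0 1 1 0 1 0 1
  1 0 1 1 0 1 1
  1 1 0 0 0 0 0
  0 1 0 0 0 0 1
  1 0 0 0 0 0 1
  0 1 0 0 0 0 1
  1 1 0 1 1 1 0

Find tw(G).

2

A width-2 tree decomposition is:
Bags: B1 = {0, 1, 6}  B2 = {1, 3, 6}  B3 = {1, 5, 6}  B4 = {0, 4, 6}  B5 = {0, 1, 2}
Tree: B1–B2, B2–B3, B1–B4, B1–B5
The largest bag has 3 vertices, giving width 2; this decomposition certifies tw(G) ≤ 2. For the lower bound, the 3 vertices {0, 1, 2} are pairwise adjacent, and any tree decomposition puts a clique entirely inside one bag — forcing width ≥ 2. Hence tw(G) = 2 exactly.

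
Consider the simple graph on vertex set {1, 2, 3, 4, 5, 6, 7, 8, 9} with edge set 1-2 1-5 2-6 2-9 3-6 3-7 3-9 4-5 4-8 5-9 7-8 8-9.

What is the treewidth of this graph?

3

A width-3 tree decomposition is:
Bags: B1 = {2, 3, 6, 7}  B2 = {2, 3, 7, 9}  B3 = {2, 7, 8, 9}  B4 = {1, 2, 8, 9}  B5 = {1, 5, 8, 9}  B6 = {1, 4, 5, 8}
Tree: B1–B2, B2–B3, B3–B4, B4–B5, B5–B6
The largest bag has 4 vertices, giving width 3; this decomposition certifies tw(G) ≤ 3. For the lower bound: the 4 vertex sets {3,6,7}, {2}, {9}, {1,4,5,8} are disjoint, each induces a connected subgraph, and every pair is joined by at least one edge of G. Contracting each set to a single vertex therefore yields K_{4} as a minor, and since treewidth is minor-monotone, tw(G) ≥ tw(K_{4}) = 3. Combining the bounds, tw(G) = 3.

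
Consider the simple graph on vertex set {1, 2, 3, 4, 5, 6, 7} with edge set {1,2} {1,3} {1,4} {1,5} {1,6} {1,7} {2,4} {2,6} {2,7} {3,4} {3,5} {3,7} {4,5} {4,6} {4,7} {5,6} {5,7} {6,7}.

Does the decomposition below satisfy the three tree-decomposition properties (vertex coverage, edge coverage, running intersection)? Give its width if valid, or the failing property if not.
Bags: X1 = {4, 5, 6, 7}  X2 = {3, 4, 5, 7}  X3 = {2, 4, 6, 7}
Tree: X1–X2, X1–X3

No — vertex 1 appears in no bag.

A tree decomposition must satisfy three properties: every vertex lies in some bag; for every edge, both endpoints lie together in some bag; and for every vertex, the bags containing it form a connected subtree. Here vertex 1 appears in no bag, so the decomposition is invalid.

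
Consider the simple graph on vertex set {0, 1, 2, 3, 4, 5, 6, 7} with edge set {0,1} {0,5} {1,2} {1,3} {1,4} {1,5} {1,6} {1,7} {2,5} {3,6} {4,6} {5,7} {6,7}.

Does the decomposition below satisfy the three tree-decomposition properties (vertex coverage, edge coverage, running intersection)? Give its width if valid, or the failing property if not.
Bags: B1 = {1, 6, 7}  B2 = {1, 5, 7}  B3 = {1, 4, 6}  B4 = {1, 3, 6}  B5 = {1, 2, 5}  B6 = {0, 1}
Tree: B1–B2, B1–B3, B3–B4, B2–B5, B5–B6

No — edge (5,0) lies in no bag.

A tree decomposition must satisfy three properties: every vertex lies in some bag; for every edge, both endpoints lie together in some bag; and for every vertex, the bags containing it form a connected subtree. Here edge (5,0) lies in no bag, so the decomposition is invalid.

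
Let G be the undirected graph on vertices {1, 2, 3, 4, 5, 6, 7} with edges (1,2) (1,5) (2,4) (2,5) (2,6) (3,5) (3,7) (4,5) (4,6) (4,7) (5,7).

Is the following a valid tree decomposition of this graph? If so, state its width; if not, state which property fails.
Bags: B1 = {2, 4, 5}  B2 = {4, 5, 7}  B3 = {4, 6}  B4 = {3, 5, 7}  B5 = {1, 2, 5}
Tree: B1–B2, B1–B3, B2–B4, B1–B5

No — edge (2,6) lies in no bag.

A tree decomposition must satisfy three properties: every vertex lies in some bag; for every edge, both endpoints lie together in some bag; and for every vertex, the bags containing it form a connected subtree. Here edge (2,6) lies in no bag, so the decomposition is invalid.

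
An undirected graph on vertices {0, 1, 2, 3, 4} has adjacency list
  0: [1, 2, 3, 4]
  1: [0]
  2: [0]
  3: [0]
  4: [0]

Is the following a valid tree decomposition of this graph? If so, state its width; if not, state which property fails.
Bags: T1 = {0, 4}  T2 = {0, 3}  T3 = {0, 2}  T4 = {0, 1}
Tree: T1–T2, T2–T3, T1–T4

Yes; width 1.

Checking the three conditions: (i) the bags cover all of {0, 1, 2, 3, 4}; (ii) for each edge, some bag contains both endpoints; (iii) the bags containing any fixed vertex form a subtree. All hold, so the decomposition is valid with width 2 − 1 = 1.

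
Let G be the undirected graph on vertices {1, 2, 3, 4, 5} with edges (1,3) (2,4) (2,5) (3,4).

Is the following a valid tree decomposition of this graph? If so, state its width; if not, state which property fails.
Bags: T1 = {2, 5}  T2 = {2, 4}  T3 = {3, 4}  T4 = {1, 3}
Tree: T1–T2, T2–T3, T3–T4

Vertex coverage: the bags together contain {1, 2, 3, 4, 5}, the full vertex set. Edge coverage: each edge of G has both endpoints in at least one bag. Running intersection: for every vertex, the bags containing it form a connected subtree. All three properties hold, so this is a valid tree decomposition of width max|bag| − 1 = 1, and hence tw(G) ≤ 1.

Yes; width 1.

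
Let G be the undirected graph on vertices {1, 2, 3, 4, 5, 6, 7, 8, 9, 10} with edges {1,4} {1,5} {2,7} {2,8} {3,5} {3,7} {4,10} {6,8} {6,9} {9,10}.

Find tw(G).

2

A width-2 tree decomposition is:
Bags: B1 = {2, 6, 8}  B2 = {2, 6, 7}  B3 = {3, 6, 7}  B4 = {3, 5, 6}  B5 = {1, 5, 6}  B6 = {1, 4, 6}  B7 = {4, 6, 10}  B8 = {6, 9, 10}
Tree: B1–B2, B2–B3, B3–B4, B4–B5, B5–B6, B6–B7, B7–B8
Every bag has size at most 3, so the width is 3 − 1 = 2 and tw(G) ≤ 2. For the lower bound, G contains the cycle 6–8–2–7–3–5–1–4–10–9–6, so G is not a forest; only forests have treewidth ≤ 1, hence tw(G) ≥ 2. The upper and lower bounds meet at 2, so that is the treewidth.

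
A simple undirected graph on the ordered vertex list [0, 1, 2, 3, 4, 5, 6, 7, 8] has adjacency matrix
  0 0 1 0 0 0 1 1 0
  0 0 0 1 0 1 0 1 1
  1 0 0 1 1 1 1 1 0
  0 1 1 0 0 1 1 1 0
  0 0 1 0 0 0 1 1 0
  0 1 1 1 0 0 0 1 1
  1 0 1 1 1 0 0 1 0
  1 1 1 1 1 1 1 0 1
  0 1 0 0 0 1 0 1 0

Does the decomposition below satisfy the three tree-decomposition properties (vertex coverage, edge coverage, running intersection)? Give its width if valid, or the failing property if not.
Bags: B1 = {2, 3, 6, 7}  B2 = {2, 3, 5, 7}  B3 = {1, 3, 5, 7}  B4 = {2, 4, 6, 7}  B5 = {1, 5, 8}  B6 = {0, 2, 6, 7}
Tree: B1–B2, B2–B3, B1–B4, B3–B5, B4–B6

A tree decomposition must satisfy three properties: every vertex lies in some bag; for every edge, both endpoints lie together in some bag; and for every vertex, the bags containing it form a connected subtree. Here edge (7,8) lies in no bag, so the decomposition is invalid.

No — edge (7,8) lies in no bag.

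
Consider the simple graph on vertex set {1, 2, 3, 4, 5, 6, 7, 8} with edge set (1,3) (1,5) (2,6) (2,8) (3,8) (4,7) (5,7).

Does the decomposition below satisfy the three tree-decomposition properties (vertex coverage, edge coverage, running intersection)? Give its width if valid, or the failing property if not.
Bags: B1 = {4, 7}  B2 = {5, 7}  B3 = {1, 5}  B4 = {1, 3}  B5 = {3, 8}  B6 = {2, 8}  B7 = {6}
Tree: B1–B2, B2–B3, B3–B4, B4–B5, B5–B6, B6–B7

A tree decomposition must satisfy three properties: every vertex lies in some bag; for every edge, both endpoints lie together in some bag; and for every vertex, the bags containing it form a connected subtree. Here edge (2,6) lies in no bag, so the decomposition is invalid.

No — edge (2,6) lies in no bag.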